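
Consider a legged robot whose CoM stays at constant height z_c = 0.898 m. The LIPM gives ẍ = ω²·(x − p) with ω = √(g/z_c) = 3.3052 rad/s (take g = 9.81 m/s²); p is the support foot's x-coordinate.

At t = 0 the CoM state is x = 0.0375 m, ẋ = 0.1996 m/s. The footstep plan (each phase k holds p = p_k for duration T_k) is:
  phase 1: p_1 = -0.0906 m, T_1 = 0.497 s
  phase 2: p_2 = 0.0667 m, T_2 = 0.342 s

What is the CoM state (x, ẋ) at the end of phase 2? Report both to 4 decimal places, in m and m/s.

phase 1: p=-0.0906, T=0.497, ωT=1.642684, cosh=2.681243, sinh=2.487783; start (x,ẋ)=(0.037500, 0.199600) → end (x,ẋ)=(0.403104, 1.588494)
phase 2: p=0.0667, T=0.342, ωT=1.130378, cosh=1.709870, sinh=1.386959; start (x,ẋ)=(0.403104, 1.588494) → end (x,ẋ)=(1.308485, 4.258251)

x = 1.3085, ẋ = 4.2583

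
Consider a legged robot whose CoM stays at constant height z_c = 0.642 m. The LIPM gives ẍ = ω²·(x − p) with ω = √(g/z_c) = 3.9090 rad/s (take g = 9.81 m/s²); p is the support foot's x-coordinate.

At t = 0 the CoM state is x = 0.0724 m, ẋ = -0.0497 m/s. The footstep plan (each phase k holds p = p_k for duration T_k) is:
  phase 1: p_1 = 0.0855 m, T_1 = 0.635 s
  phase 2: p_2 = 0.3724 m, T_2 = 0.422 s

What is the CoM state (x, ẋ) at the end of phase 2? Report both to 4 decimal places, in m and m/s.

phase 1: p=0.0855, T=0.635, ωT=2.482215, cosh=6.025651, sinh=5.942093; start (x,ẋ)=(0.072400, -0.049700) → end (x,ẋ)=(-0.068985, -0.603757)
phase 2: p=0.3724, T=0.422, ωT=1.649598, cosh=2.698507, sinh=2.506380; start (x,ẋ)=(-0.068985, -0.603757) → end (x,ẋ)=(-1.205799, -5.953688)

x = -1.2058, ẋ = -5.9537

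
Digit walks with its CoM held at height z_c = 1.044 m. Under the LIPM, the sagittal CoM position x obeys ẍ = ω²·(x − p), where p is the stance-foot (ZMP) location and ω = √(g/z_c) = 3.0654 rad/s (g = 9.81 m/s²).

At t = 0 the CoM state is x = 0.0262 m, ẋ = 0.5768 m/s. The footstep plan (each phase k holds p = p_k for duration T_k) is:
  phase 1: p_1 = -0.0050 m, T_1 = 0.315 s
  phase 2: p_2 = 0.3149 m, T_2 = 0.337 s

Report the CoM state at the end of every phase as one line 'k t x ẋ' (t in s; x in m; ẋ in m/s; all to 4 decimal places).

phase 1: p=-0.0050, T=0.315, ωT=0.965601, cosh=1.503560, sinh=1.122806; start (x,ẋ)=(0.026200, 0.576800) → end (x,ẋ)=(0.253183, 0.974639)
phase 2: p=0.3149, T=0.337, ωT=1.033040, cosh=1.582758, sinh=1.226835; start (x,ẋ)=(0.253183, 0.974639) → end (x,ẋ)=(0.607288, 1.310518)

1 0.3150 0.2532 0.9746
2 0.6520 0.6073 1.3105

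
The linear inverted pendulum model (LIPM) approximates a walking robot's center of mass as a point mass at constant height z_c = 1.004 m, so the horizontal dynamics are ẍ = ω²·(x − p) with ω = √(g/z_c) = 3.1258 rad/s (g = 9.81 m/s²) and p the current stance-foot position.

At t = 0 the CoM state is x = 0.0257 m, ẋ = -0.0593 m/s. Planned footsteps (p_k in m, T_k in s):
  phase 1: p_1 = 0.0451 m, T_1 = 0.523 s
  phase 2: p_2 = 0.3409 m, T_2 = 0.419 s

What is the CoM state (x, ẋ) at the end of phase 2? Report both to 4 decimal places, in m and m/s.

x = -0.6116, ẋ = -2.7276

phase 1: p=0.0451, T=0.523, ωT=1.634793, cosh=2.661696, sinh=2.466703; start (x,ẋ)=(0.025700, -0.059300) → end (x,ẋ)=(-0.053333, -0.307421)
phase 2: p=0.3409, T=0.419, ωT=1.309710, cosh=1.987499, sinh=1.717601; start (x,ẋ)=(-0.053333, -0.307421) → end (x,ẋ)=(-0.611563, -2.727587)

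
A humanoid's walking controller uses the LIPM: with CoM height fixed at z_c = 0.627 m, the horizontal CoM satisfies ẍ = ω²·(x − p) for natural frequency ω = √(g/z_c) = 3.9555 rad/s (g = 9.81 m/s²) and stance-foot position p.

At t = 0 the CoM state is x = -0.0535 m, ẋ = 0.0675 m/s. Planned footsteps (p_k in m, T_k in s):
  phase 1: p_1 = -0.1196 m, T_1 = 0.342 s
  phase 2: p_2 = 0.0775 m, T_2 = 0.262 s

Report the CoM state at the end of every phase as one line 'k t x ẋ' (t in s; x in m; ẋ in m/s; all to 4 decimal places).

phase 1: p=-0.1196, T=0.342, ωT=1.352781, cosh=2.063344, sinh=1.804824; start (x,ẋ)=(-0.053500, 0.067500) → end (x,ẋ)=(0.047586, 0.611162)
phase 2: p=0.0775, T=0.262, ωT=1.036341, cosh=1.586817, sinh=1.232067; start (x,ẋ)=(0.047586, 0.611162) → end (x,ẋ)=(0.220398, 0.824019)

1 0.3420 0.0476 0.6112
2 0.6040 0.2204 0.8240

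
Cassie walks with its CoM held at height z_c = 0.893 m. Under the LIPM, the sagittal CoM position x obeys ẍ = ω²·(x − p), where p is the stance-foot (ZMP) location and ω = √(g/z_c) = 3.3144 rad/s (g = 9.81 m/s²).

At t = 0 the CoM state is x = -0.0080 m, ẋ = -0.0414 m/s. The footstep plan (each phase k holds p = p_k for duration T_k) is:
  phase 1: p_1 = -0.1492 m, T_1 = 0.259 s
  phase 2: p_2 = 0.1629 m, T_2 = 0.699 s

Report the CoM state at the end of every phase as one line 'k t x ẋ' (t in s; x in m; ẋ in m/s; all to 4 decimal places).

phase 1: p=-0.1492, T=0.259, ωT=0.858430, cosh=1.391640, sinh=0.967813; start (x,ẋ)=(-0.008000, -0.041400) → end (x,ẋ)=(0.035211, 0.395316)
phase 2: p=0.1629, T=0.699, ωT=2.316766, cosh=5.120704, sinh=5.022112; start (x,ẋ)=(0.035211, 0.395316) → end (x,ẋ)=(0.108039, -0.101130)

1 0.2590 0.0352 0.3953
2 0.9580 0.1080 -0.1011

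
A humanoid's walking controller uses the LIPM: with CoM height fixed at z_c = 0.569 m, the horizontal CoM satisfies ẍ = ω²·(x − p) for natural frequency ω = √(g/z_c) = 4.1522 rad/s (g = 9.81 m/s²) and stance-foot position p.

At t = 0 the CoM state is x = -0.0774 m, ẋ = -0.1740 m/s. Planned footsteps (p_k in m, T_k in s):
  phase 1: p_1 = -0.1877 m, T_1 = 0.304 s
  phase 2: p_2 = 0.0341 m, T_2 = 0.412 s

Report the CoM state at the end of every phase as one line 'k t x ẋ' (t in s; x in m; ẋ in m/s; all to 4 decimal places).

phase 1: p=-0.1877, T=0.304, ωT=1.262269, cosh=1.908220, sinh=1.625209; start (x,ẋ)=(-0.077400, -0.174000) → end (x,ẋ)=(-0.045329, 0.412295)
phase 2: p=0.0341, T=0.412, ωT=1.710706, cosh=2.856803, sinh=2.676065; start (x,ẋ)=(-0.045329, 0.412295) → end (x,ẋ)=(0.072910, 0.295272)

1 0.3040 -0.0453 0.4123
2 0.7160 0.0729 0.2953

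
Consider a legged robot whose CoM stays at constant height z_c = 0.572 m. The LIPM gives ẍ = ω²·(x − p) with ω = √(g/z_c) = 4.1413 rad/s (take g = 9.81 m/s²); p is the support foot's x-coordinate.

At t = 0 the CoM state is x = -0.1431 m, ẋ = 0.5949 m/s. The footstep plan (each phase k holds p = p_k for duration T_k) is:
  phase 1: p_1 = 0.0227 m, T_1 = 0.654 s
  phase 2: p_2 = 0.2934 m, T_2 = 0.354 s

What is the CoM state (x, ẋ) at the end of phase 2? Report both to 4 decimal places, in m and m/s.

phase 1: p=0.0227, T=0.654, ωT=2.708410, cosh=7.536022, sinh=7.469379; start (x,ẋ)=(-0.143100, 0.594900) → end (x,ẋ)=(-0.153792, -0.645502)
phase 2: p=0.2934, T=0.354, ωT=1.466020, cosh=2.281401, sinh=2.050559; start (x,ẋ)=(-0.153792, -0.645502) → end (x,ẋ)=(-1.046444, -5.270195)

x = -1.0464, ẋ = -5.2702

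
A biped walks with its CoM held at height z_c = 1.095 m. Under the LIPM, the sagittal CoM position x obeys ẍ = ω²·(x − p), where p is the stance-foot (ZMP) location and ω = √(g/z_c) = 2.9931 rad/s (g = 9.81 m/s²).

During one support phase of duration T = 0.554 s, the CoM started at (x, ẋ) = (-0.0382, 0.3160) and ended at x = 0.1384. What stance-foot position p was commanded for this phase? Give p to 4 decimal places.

ωT = 2.9931·0.554 = 1.658177; cosh(ωT) = 2.720110, sinh(ωT) = 2.529624
x(T) = p + (x₀−p)·cosh(ωT) + (ẋ₀/ω)·sinh(ωT) ⇒ p·(1 − cosh) = x(T) − x₀·cosh − (ẋ₀/ω)·sinh
numerator   = 0.1384 − (-0.0382)·2.720110 − (0.3160/2.9931)·2.529624 = -0.024760
denominator = 1 − 2.720110 = -1.720110
p = -0.024760 / -1.720110 = 0.0144

p = 0.0144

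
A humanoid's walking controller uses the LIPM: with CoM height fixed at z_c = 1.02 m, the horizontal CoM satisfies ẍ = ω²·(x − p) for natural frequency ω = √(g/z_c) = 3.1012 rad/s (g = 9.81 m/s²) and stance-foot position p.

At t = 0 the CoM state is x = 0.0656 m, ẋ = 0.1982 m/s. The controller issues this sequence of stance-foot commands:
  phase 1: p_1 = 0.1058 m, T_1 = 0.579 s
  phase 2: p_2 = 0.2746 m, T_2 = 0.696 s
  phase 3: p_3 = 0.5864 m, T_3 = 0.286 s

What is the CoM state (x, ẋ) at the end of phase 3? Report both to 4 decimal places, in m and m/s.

x = -0.1338, ẋ = -1.8078

phase 1: p=0.1058, T=0.579, ωT=1.795595, cosh=3.094542, sinh=2.928514; start (x,ẋ)=(0.065600, 0.198200) → end (x,ẋ)=(0.168563, 0.248246)
phase 2: p=0.2746, T=0.696, ωT=2.158435, cosh=4.386543, sinh=4.271037; start (x,ẋ)=(0.168563, 0.248246) → end (x,ẋ)=(0.151353, -0.315557)
phase 3: p=0.5864, T=0.286, ωT=0.886943, cosh=1.419805, sinh=1.007892; start (x,ẋ)=(0.151353, -0.315557) → end (x,ẋ)=(-0.133839, -1.807846)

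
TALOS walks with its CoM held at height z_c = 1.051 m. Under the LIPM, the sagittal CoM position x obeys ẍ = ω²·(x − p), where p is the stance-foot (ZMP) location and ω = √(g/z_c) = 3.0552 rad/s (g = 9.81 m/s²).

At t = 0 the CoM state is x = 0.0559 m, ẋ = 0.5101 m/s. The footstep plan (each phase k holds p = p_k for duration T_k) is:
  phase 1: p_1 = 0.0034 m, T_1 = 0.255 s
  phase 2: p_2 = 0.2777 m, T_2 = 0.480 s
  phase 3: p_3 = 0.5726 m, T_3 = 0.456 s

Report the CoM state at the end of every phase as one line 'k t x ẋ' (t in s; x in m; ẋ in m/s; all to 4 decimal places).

1 0.2550 0.2163 0.8109
2 0.7350 0.6821 1.4658
3 1.1910 1.7133 3.7660

phase 1: p=0.0034, T=0.255, ωT=0.779076, cosh=1.319144, sinh=0.860314; start (x,ẋ)=(0.055900, 0.510100) → end (x,ẋ)=(0.216294, 0.810888)
phase 2: p=0.2777, T=0.480, ωT=1.466496, cosh=2.282377, sinh=2.051645; start (x,ẋ)=(0.216294, 0.810888) → end (x,ẋ)=(0.682080, 1.465848)
phase 3: p=0.5726, T=0.456, ωT=1.393171, cosh=2.137944, sinh=1.889658; start (x,ẋ)=(0.682080, 1.465848) → end (x,ẋ)=(1.713298, 3.765964)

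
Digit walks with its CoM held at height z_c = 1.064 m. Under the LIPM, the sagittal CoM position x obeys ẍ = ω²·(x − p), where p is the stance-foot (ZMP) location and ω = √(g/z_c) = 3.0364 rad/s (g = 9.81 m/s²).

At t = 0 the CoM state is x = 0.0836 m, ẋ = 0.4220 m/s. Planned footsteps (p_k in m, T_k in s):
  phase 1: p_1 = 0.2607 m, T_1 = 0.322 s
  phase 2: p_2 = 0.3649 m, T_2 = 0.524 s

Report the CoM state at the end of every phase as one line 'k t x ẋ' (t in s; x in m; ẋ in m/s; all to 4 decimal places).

phase 1: p=0.2607, T=0.322, ωT=0.977721, cosh=1.517279, sinh=1.141111; start (x,ẋ)=(0.083600, 0.422000) → end (x,ẋ)=(0.150582, 0.026663)
phase 2: p=0.3649, T=0.524, ωT=1.591074, cosh=2.556362, sinh=2.352655; start (x,ẋ)=(0.150582, 0.026663) → end (x,ẋ)=(-0.162315, -1.462842)

1 0.3220 0.1506 0.0267
2 0.8460 -0.1623 -1.4628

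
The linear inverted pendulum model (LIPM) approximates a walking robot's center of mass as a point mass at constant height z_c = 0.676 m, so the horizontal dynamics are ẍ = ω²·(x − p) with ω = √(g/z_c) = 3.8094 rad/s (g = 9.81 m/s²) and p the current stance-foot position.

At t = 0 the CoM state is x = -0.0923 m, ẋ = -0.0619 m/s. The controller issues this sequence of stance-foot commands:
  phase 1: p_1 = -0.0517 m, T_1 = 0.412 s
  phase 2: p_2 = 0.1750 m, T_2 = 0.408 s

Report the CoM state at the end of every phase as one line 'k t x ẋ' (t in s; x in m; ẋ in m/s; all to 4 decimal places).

1 0.4120 -0.1908 -0.5105
2 0.8200 -1.0319 -4.4110

phase 1: p=-0.0517, T=0.412, ωT=1.569473, cosh=2.506135, sinh=2.297980; start (x,ẋ)=(-0.092300, -0.061900) → end (x,ẋ)=(-0.190790, -0.510539)
phase 2: p=0.1750, T=0.408, ωT=1.554235, cosh=2.471409, sinh=2.260058; start (x,ẋ)=(-0.190790, -0.510539) → end (x,ẋ)=(-1.031910, -4.411003)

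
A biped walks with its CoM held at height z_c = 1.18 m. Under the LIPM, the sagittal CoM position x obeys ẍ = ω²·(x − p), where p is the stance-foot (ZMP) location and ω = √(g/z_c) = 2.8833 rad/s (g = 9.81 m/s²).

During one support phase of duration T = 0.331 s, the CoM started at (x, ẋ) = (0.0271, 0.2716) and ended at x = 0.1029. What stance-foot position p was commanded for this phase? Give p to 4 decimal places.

ωT = 2.8833·0.331 = 0.954372; cosh(ωT) = 1.491047, sinh(ωT) = 1.105993
x(T) = p + (x₀−p)·cosh(ωT) + (ẋ₀/ω)·sinh(ωT) ⇒ p·(1 − cosh) = x(T) − x₀·cosh − (ẋ₀/ω)·sinh
numerator   = 0.1029 − (0.0271)·1.491047 − (0.2716/2.8833)·1.105993 = -0.041689
denominator = 1 − 1.491047 = -0.491047
p = -0.041689 / -0.491047 = 0.0849

p = 0.0849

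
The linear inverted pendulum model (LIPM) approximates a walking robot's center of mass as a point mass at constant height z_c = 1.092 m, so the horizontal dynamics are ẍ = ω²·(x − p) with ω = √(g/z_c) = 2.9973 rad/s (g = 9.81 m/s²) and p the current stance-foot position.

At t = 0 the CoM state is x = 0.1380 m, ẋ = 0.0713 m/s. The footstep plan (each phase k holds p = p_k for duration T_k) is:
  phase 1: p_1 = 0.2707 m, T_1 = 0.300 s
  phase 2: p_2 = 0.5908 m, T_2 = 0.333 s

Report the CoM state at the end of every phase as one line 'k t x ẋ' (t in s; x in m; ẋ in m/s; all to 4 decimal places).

phase 1: p=0.2707, T=0.300, ωT=0.899190, cosh=1.432255, sinh=1.025356; start (x,ẋ)=(0.138000, 0.071300) → end (x,ẋ)=(0.105031, -0.305707)
phase 2: p=0.5908, T=0.333, ωT=0.998101, cosh=1.540852, sinh=1.172273; start (x,ẋ)=(0.105031, -0.305707) → end (x,ẋ)=(-0.277263, -2.177873)

1 0.3000 0.1050 -0.3057
2 0.6330 -0.2773 -2.1779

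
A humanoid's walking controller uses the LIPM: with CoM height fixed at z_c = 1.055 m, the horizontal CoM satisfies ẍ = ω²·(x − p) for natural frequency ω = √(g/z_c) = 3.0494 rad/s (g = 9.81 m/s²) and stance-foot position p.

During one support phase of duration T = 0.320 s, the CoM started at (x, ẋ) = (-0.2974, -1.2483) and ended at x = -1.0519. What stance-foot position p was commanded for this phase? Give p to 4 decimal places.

ωT = 3.0494·0.320 = 0.975808; cosh(ωT) = 1.515099, sinh(ωT) = 1.138211
x(T) = p + (x₀−p)·cosh(ωT) + (ẋ₀/ω)·sinh(ωT) ⇒ p·(1 − cosh) = x(T) − x₀·cosh − (ẋ₀/ω)·sinh
numerator   = -1.0519 − (-0.2974)·1.515099 − (-1.2483/3.0494)·1.138211 = -0.135372
denominator = 1 − 1.515099 = -0.515099
p = -0.135372 / -0.515099 = 0.2628

p = 0.2628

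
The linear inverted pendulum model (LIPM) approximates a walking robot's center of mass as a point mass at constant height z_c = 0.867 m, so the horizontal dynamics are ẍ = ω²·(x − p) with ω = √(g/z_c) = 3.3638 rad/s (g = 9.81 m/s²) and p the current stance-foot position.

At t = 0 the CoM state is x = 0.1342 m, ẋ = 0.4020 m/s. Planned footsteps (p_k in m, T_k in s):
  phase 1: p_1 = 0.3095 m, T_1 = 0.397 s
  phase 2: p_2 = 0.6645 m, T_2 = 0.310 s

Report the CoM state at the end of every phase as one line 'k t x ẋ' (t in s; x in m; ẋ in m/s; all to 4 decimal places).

phase 1: p=0.3095, T=0.397, ωT=1.335429, cosh=2.032335, sinh=1.769290; start (x,ẋ)=(0.134200, 0.402000) → end (x,ẋ)=(0.164675, -0.226306)
phase 2: p=0.6645, T=0.310, ωT=1.042778, cosh=1.594781, sinh=1.242307; start (x,ẋ)=(0.164675, -0.226306) → end (x,ẋ)=(-0.216189, -2.449611)

1 0.3970 0.1647 -0.2263
2 0.7070 -0.2162 -2.4496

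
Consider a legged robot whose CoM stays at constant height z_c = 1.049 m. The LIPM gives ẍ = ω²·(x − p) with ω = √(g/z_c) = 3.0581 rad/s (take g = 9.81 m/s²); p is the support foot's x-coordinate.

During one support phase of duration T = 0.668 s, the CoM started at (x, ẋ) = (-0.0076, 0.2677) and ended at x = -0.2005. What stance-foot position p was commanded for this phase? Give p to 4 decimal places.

ωT = 3.0581·0.668 = 2.042811; cosh(ωT) = 3.920960, sinh(ωT) = 3.791296
x(T) = p + (x₀−p)·cosh(ωT) + (ẋ₀/ω)·sinh(ωT) ⇒ p·(1 − cosh) = x(T) − x₀·cosh − (ẋ₀/ω)·sinh
numerator   = -0.2005 − (-0.0076)·3.920960 − (0.2677/3.0581)·3.791296 = -0.502583
denominator = 1 − 3.920960 = -2.920960
p = -0.502583 / -2.920960 = 0.1721

p = 0.1721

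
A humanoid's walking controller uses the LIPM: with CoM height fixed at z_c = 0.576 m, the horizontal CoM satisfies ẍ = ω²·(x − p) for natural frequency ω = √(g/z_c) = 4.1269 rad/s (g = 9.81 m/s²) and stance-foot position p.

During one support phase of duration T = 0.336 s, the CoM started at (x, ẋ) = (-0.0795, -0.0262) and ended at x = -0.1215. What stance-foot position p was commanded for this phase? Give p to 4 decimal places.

ωT = 4.1269·0.336 = 1.386638; cosh(ωT) = 2.125645, sinh(ωT) = 1.875731
x(T) = p + (x₀−p)·cosh(ωT) + (ẋ₀/ω)·sinh(ωT) ⇒ p·(1 − cosh) = x(T) − x₀·cosh − (ẋ₀/ω)·sinh
numerator   = -0.1215 − (-0.0795)·2.125645 − (-0.0262/4.1269)·1.875731 = 0.059397
denominator = 1 − 2.125645 = -1.125645
p = 0.059397 / -1.125645 = -0.0528

p = -0.0528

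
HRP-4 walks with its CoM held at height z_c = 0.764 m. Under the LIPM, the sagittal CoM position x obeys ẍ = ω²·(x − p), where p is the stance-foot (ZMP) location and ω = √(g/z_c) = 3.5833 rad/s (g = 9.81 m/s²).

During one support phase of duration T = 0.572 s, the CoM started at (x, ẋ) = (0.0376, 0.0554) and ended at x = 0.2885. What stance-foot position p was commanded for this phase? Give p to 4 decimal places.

p = -0.0275

ωT = 3.5833·0.572 = 2.049648; cosh(ωT) = 3.946972, sinh(ωT) = 3.818192
x(T) = p + (x₀−p)·cosh(ωT) + (ẋ₀/ω)·sinh(ωT) ⇒ p·(1 − cosh) = x(T) − x₀·cosh − (ẋ₀/ω)·sinh
numerator   = 0.2885 − (0.0376)·3.946972 − (0.0554/3.5833)·3.818192 = 0.081062
denominator = 1 − 3.946972 = -2.946972
p = 0.081062 / -2.946972 = -0.0275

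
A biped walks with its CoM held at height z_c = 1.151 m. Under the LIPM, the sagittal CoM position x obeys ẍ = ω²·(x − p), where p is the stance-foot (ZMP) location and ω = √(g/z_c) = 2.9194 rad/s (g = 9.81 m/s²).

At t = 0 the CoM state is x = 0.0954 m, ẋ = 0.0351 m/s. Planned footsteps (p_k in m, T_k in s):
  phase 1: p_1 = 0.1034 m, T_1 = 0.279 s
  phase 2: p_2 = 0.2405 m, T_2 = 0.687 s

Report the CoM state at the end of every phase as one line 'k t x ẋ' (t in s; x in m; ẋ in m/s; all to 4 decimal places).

phase 1: p=0.1034, T=0.279, ωT=0.814513, cosh=1.350465, sinh=0.907610; start (x,ẋ)=(0.095400, 0.035100) → end (x,ẋ)=(0.103508, 0.026204)
phase 2: p=0.2405, T=0.687, ωT=2.005628, cosh=3.782667, sinh=3.648091; start (x,ẋ)=(0.103508, 0.026204) → end (x,ẋ)=(-0.244949, -1.359871)

1 0.2790 0.1035 0.0262
2 0.9660 -0.2449 -1.3599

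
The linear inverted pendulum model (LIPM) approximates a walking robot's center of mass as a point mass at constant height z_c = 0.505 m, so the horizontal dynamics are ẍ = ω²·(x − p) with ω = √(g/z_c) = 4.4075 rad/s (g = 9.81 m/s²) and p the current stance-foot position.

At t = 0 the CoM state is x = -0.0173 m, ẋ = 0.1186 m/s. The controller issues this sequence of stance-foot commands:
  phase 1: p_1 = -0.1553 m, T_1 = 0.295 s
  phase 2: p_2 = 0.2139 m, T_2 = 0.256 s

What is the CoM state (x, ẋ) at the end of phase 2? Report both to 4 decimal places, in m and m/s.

x = 0.5238, ẋ = 1.8492

phase 1: p=-0.1553, T=0.295, ωT=1.300212, cosh=1.971275, sinh=1.698801; start (x,ẋ)=(-0.017300, 0.118600) → end (x,ẋ)=(0.162448, 1.267064)
phase 2: p=0.2139, T=0.256, ωT=1.128320, cosh=1.707018, sinh=1.383442; start (x,ẋ)=(0.162448, 1.267064) → end (x,ẋ)=(0.523782, 1.849174)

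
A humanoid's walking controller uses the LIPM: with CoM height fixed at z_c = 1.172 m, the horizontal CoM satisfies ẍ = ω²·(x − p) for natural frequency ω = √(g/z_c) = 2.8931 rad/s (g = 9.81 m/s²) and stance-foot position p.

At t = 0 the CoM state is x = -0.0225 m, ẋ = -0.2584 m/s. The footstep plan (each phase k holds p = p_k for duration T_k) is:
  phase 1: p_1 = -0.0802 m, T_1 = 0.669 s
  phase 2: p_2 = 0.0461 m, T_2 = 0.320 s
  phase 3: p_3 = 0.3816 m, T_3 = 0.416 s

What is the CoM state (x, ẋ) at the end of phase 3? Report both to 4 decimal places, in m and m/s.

x = -1.6858, ẋ = -5.6538

phase 1: p=-0.0802, T=0.669, ωT=1.935484, cosh=3.535875, sinh=3.391521; start (x,ẋ)=(-0.022500, -0.258400) → end (x,ẋ)=(-0.179097, -0.347517)
phase 2: p=0.0461, T=0.320, ωT=0.925792, cosh=1.460042, sinh=1.063824; start (x,ẋ)=(-0.179097, -0.347517) → end (x,ẋ)=(-0.410483, -1.200490)
phase 3: p=0.3816, T=0.416, ωT=1.203530, cosh=1.815995, sinh=1.515862; start (x,ẋ)=(-0.410483, -1.200490) → end (x,ẋ)=(-1.685824, -5.653793)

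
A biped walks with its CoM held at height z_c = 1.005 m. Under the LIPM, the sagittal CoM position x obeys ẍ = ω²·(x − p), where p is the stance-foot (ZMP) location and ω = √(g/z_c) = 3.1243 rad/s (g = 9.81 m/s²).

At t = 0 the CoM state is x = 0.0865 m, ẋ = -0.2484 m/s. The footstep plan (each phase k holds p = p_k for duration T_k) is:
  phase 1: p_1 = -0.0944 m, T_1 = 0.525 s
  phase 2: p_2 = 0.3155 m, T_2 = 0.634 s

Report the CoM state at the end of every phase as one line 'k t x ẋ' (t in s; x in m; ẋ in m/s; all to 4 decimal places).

phase 1: p=-0.0944, T=0.525, ωT=1.640257, cosh=2.675214, sinh=2.481284; start (x,ẋ)=(0.086500, -0.248400) → end (x,ẋ)=(0.192270, 0.737863)
phase 2: p=0.3155, T=0.634, ωT=1.980806, cosh=3.693271, sinh=3.555313; start (x,ẋ)=(0.192270, 0.737863) → end (x,ẋ)=(0.700032, 1.356304)

1 0.5250 0.1923 0.7379
2 1.1590 0.7000 1.3563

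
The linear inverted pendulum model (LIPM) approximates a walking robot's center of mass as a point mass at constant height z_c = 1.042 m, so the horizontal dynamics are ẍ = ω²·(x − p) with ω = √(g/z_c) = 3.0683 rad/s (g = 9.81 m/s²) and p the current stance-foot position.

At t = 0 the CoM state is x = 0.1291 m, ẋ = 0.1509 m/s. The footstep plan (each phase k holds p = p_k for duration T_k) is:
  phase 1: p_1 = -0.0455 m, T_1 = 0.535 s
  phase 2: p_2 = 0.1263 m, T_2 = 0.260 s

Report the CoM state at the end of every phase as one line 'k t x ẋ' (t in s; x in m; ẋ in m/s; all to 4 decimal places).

1 0.5350 0.5443 1.7353
2 0.7950 1.1852 3.4527

phase 1: p=-0.0455, T=0.535, ωT=1.641541, cosh=2.678399, sinh=2.484718; start (x,ẋ)=(0.129100, 0.150900) → end (x,ẋ)=(0.544348, 1.735296)
phase 2: p=0.1263, T=0.260, ωT=0.797758, cosh=1.335447, sinh=0.885110; start (x,ẋ)=(0.544348, 1.735296) → end (x,ẋ)=(1.185160, 3.452723)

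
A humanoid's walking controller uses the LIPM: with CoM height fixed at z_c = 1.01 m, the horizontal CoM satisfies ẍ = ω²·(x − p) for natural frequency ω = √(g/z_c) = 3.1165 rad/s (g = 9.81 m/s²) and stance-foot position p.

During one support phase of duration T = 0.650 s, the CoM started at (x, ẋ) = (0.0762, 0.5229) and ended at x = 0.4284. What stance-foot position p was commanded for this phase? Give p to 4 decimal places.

ωT = 3.1165·0.650 = 2.025725; cosh(ωT) = 3.856752, sinh(ωT) = 3.724854
x(T) = p + (x₀−p)·cosh(ωT) + (ẋ₀/ω)·sinh(ωT) ⇒ p·(1 − cosh) = x(T) − x₀·cosh − (ẋ₀/ω)·sinh
numerator   = 0.4284 − (0.0762)·3.856752 − (0.5229/3.1165)·3.724854 = -0.490457
denominator = 1 − 3.856752 = -2.856752
p = -0.490457 / -2.856752 = 0.1717

p = 0.1717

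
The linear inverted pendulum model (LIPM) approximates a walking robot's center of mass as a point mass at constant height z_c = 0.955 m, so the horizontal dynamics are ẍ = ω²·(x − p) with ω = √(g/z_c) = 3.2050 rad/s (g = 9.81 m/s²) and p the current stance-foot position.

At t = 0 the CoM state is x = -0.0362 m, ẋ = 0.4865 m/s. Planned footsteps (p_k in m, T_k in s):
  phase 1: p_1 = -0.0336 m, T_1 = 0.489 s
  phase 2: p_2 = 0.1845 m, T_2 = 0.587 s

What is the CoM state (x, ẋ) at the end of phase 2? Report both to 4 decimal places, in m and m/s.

x = 1.7963, ẋ = 5.2881

phase 1: p=-0.0336, T=0.489, ωT=1.567245, cosh=2.501022, sinh=2.292402; start (x,ẋ)=(-0.036200, 0.486500) → end (x,ẋ)=(0.307870, 1.197644)
phase 2: p=0.1845, T=0.587, ωT=1.881335, cosh=3.357323, sinh=3.204937; start (x,ẋ)=(0.307870, 1.197644) → end (x,ẋ)=(1.796315, 5.288119)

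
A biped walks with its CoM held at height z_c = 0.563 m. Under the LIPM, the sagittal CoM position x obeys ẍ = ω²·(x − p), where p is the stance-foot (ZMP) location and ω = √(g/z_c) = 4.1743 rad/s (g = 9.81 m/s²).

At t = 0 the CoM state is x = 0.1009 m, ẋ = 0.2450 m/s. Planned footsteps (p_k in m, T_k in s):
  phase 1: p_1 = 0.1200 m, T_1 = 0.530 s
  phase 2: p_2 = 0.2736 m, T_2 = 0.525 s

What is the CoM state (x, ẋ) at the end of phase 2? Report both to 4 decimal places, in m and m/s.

phase 1: p=0.1200, T=0.530, ωT=2.212379, cosh=4.623434, sinh=4.513994; start (x,ẋ)=(0.100900, 0.245000) → end (x,ẋ)=(0.296630, 0.772845)
phase 2: p=0.2736, T=0.525, ωT=2.191507, cosh=4.530221, sinh=4.418472; start (x,ẋ)=(0.296630, 0.772845) → end (x,ẋ)=(1.195982, 3.925921)

x = 1.1960, ẋ = 3.9259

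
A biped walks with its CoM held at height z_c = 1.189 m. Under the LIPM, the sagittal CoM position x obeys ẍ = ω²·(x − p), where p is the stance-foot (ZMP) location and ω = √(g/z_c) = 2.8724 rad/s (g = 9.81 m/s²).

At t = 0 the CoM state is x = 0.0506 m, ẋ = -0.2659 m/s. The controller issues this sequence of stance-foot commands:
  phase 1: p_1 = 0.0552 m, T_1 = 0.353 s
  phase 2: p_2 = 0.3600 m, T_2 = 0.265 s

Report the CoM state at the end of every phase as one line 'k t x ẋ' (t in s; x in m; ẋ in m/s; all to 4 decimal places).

phase 1: p=0.0552, T=0.353, ωT=1.013957, cosh=1.559634, sinh=1.196853; start (x,ẋ)=(0.050600, -0.265900) → end (x,ẋ)=(-0.062768, -0.430521)
phase 2: p=0.3600, T=0.265, ωT=0.761186, cosh=1.303963, sinh=0.836851; start (x,ẋ)=(-0.062768, -0.430521) → end (x,ẋ)=(-0.316702, -1.577620)

1 0.3530 -0.0628 -0.4305
2 0.6180 -0.3167 -1.5776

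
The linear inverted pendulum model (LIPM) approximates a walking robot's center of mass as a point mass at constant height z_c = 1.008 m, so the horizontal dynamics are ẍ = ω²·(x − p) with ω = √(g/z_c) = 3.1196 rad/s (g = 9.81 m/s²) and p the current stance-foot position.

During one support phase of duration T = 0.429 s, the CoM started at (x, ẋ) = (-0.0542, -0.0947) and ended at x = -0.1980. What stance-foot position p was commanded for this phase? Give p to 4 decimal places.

ωT = 3.1196·0.429 = 1.338308; cosh(ωT) = 2.037439, sinh(ωT) = 1.775150
x(T) = p + (x₀−p)·cosh(ωT) + (ẋ₀/ω)·sinh(ωT) ⇒ p·(1 − cosh) = x(T) − x₀·cosh − (ẋ₀/ω)·sinh
numerator   = -0.1980 − (-0.0542)·2.037439 − (-0.0947/3.1196)·1.775150 = -0.033684
denominator = 1 − 2.037439 = -1.037439
p = -0.033684 / -1.037439 = 0.0325

p = 0.0325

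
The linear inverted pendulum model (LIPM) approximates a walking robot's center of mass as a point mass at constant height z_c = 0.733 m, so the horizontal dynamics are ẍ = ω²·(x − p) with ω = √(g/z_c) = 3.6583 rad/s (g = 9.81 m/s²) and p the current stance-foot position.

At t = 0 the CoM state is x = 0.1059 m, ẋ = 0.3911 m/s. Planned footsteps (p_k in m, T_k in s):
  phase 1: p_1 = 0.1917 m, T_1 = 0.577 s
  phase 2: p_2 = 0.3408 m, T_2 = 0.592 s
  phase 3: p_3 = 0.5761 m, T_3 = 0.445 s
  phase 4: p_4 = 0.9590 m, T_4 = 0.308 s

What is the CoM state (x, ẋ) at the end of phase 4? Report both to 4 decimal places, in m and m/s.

x = 0.1724, ẋ = -2.3644

phase 1: p=0.1917, T=0.577, ωT=2.110839, cosh=4.188151, sinh=4.067015; start (x,ẋ)=(0.105900, 0.391100) → end (x,ẋ)=(0.267151, 0.361423)
phase 2: p=0.3408, T=0.592, ωT=2.165714, cosh=4.417745, sinh=4.303077; start (x,ẋ)=(0.267151, 0.361423) → end (x,ẋ)=(0.440562, 0.437300)
phase 3: p=0.5761, T=0.445, ωT=1.627943, cosh=2.644861, sinh=2.448528; start (x,ẋ)=(0.440562, 0.437300) → end (x,ẋ)=(0.510310, -0.057474)
phase 4: p=0.9590, T=0.308, ωT=1.126756, cosh=1.704857, sinh=1.380774; start (x,ẋ)=(0.510310, -0.057474) → end (x,ẋ)=(0.172355, -2.364448)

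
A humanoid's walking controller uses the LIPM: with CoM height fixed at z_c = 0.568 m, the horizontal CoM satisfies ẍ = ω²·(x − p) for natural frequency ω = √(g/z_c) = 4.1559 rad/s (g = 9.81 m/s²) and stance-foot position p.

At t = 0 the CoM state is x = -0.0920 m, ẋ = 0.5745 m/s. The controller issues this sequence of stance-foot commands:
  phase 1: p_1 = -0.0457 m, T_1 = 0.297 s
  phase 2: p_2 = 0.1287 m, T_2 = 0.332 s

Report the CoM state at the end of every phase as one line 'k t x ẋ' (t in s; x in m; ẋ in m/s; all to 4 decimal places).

phase 1: p=-0.0457, T=0.297, ωT=1.234302, cosh=1.863509, sinh=1.572471; start (x,ẋ)=(-0.092000, 0.574500) → end (x,ẋ)=(0.085394, 0.768014)
phase 2: p=0.1287, T=0.332, ωT=1.379759, cosh=2.112791, sinh=1.861152; start (x,ẋ)=(0.085394, 0.768014) → end (x,ẋ)=(0.381145, 1.287688)

1 0.2970 0.0854 0.7680
2 0.6290 0.3811 1.2877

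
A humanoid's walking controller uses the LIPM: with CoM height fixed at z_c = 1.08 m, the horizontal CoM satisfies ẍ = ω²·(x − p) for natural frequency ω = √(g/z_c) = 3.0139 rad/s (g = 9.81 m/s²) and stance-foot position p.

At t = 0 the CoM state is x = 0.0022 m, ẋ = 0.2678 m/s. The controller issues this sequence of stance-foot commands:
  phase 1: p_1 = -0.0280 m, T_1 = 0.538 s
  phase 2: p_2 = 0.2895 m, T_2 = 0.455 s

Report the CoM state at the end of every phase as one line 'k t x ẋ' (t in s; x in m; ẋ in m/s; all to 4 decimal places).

phase 1: p=-0.0280, T=0.538, ωT=1.621478, cosh=2.629086, sinh=2.431479; start (x,ẋ)=(0.002200, 0.267800) → end (x,ẋ)=(0.267447, 0.925382)
phase 2: p=0.2895, T=0.455, ωT=1.371325, cosh=2.097169, sinh=1.843398; start (x,ẋ)=(0.267447, 0.925382) → end (x,ẋ)=(0.809245, 1.818162)

1 0.5380 0.2674 0.9254
2 0.9930 0.8092 1.8182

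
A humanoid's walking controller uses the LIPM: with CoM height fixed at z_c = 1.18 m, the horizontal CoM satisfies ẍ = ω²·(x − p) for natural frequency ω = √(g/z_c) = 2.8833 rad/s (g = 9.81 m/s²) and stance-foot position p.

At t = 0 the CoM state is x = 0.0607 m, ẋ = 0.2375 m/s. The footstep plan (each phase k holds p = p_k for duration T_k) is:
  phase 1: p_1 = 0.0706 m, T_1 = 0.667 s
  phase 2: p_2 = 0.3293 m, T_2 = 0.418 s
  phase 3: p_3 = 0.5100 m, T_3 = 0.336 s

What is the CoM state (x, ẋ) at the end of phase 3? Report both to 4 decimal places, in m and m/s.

phase 1: p=0.0706, T=0.667, ωT=1.923161, cosh=3.494349, sinh=3.348205; start (x,ẋ)=(0.060700, 0.237500) → end (x,ẋ)=(0.311801, 0.734335)
phase 2: p=0.3293, T=0.418, ωT=1.205219, cosh=1.818559, sinh=1.518932; start (x,ẋ)=(0.311801, 0.734335) → end (x,ẋ)=(0.684326, 1.258791)
phase 3: p=0.5100, T=0.336, ωT=0.968789, cosh=1.507147, sinh=1.127604; start (x,ẋ)=(0.684326, 1.258791) → end (x,ẋ)=(1.265025, 2.463957)

x = 1.2650, ẋ = 2.4640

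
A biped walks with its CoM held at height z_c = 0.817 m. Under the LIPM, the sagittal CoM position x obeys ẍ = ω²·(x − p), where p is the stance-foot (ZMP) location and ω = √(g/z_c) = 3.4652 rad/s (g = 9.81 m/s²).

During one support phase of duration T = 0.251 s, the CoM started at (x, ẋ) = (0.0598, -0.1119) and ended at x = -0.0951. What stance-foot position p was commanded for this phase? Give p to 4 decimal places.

p = 0.3656

ωT = 3.4652·0.251 = 0.869765; cosh(ωT) = 1.402700, sinh(ωT) = 0.983650
x(T) = p + (x₀−p)·cosh(ωT) + (ẋ₀/ω)·sinh(ωT) ⇒ p·(1 − cosh) = x(T) − x₀·cosh − (ẋ₀/ω)·sinh
numerator   = -0.0951 − (0.0598)·1.402700 − (-0.1119/3.4652)·0.983650 = -0.147217
denominator = 1 − 1.402700 = -0.402700
p = -0.147217 / -0.402700 = 0.3656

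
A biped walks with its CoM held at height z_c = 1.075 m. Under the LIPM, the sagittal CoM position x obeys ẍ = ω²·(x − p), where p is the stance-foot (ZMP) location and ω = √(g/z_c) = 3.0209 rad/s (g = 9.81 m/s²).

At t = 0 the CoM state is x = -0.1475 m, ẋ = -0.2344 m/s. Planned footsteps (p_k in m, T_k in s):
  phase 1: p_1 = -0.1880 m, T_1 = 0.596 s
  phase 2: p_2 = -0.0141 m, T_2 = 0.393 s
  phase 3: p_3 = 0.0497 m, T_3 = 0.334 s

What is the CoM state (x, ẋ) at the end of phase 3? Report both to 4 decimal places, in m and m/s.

phase 1: p=-0.1880, T=0.596, ωT=1.800456, cosh=3.108816, sinh=2.943593; start (x,ẋ)=(-0.147500, -0.234400) → end (x,ẋ)=(-0.290494, -0.368568)
phase 2: p=-0.0141, T=0.393, ωT=1.187214, cosh=1.791503, sinh=1.486433; start (x,ẋ)=(-0.290494, -0.368568) → end (x,ẋ)=(-0.690615, -1.901403)
phase 3: p=0.0497, T=0.334, ωT=1.008981, cosh=1.553697, sinh=1.189107; start (x,ẋ)=(-0.690615, -1.901403) → end (x,ẋ)=(-1.848969, -5.613544)

x = -1.8490, ẋ = -5.6135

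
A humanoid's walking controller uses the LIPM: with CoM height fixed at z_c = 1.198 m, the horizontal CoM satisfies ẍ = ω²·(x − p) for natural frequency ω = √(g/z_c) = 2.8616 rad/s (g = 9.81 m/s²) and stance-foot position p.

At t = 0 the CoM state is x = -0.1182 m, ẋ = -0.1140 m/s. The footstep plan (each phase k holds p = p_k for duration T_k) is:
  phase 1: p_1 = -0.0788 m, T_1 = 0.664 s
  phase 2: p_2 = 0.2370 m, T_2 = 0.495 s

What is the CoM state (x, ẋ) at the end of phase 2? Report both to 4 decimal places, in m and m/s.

x = -1.5444, ẋ = -4.8785

phase 1: p=-0.0788, T=0.664, ωT=1.900102, cosh=3.418066, sinh=3.268513; start (x,ẋ)=(-0.118200, -0.114000) → end (x,ẋ)=(-0.343682, -0.758175)
phase 2: p=0.2370, T=0.495, ωT=1.416492, cosh=2.182598, sinh=1.940035; start (x,ẋ)=(-0.343682, -0.758175) → end (x,ẋ)=(-1.544404, -4.878509)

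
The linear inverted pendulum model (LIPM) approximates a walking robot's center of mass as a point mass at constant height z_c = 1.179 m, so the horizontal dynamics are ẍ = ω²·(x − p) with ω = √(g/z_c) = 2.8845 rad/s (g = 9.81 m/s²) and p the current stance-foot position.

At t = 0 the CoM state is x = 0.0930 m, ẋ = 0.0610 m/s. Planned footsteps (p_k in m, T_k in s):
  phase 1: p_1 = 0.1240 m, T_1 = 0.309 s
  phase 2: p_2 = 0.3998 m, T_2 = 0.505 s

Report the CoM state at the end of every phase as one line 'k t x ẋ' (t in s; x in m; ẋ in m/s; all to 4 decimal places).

1 0.3090 0.1013 -0.0038
2 0.8140 -0.2782 -1.7559

phase 1: p=0.1240, T=0.309, ωT=0.891311, cosh=1.424220, sinh=1.014103; start (x,ẋ)=(0.093000, 0.061000) → end (x,ẋ)=(0.101295, -0.003803)
phase 2: p=0.3998, T=0.505, ωT=1.456673, cosh=2.262333, sinh=2.029322; start (x,ẋ)=(0.101295, -0.003803) → end (x,ẋ)=(-0.278193, -1.755927)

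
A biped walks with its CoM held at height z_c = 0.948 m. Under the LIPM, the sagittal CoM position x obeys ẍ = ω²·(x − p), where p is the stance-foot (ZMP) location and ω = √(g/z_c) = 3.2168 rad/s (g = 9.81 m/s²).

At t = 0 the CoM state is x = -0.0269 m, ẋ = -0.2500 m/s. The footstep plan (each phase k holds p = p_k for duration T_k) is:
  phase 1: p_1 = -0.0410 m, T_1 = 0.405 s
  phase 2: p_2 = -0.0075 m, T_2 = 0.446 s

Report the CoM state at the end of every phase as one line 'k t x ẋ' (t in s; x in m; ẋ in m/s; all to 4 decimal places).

phase 1: p=-0.0410, T=0.405, ωT=1.302804, cosh=1.975684, sinh=1.703916; start (x,ẋ)=(-0.026900, -0.250000) → end (x,ẋ)=(-0.145566, -0.416637)
phase 2: p=-0.0075, T=0.446, ωT=1.434693, cosh=2.218272, sinh=1.980083; start (x,ẋ)=(-0.145566, -0.416637) → end (x,ẋ)=(-0.570226, -1.803630)

1 0.4050 -0.1456 -0.4166
2 0.8510 -0.5702 -1.8036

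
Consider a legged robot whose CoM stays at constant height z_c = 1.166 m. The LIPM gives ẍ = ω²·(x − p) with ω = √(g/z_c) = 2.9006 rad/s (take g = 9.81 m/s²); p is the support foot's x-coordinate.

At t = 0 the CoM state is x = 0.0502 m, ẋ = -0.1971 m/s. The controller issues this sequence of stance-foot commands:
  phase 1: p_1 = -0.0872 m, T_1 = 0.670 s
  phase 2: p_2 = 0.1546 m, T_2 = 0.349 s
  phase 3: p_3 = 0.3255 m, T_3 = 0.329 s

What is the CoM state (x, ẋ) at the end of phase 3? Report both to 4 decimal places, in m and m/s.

phase 1: p=-0.0872, T=0.670, ωT=1.943402, cosh=3.562840, sinh=3.419625; start (x,ẋ)=(0.050200, -0.197100) → end (x,ẋ)=(0.169966, 0.660630)
phase 2: p=0.1546, T=0.349, ωT=1.012309, cosh=1.557664, sinh=1.194285; start (x,ẋ)=(0.169966, 0.660630) → end (x,ẋ)=(0.450541, 1.082268)
phase 3: p=0.3255, T=0.329, ωT=0.954297, cosh=1.490964, sinh=1.105881; start (x,ẋ)=(0.450541, 1.082268) → end (x,ẋ)=(0.924556, 2.014718)

x = 0.9246, ẋ = 2.0147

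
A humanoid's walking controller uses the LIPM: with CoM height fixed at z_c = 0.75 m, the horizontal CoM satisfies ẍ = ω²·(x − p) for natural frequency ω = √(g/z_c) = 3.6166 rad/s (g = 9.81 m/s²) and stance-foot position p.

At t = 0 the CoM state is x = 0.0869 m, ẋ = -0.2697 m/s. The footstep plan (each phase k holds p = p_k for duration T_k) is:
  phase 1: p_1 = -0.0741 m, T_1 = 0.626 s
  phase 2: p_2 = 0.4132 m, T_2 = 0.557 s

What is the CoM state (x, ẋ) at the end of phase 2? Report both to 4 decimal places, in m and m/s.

phase 1: p=-0.0741, T=0.626, ωT=2.263992, cosh=4.862676, sinh=4.758741; start (x,ẋ)=(0.086900, -0.269700) → end (x,ẋ)=(0.353918, 1.459421)
phase 2: p=0.4132, T=0.557, ωT=2.014446, cosh=3.814984, sinh=3.681590; start (x,ẋ)=(0.353918, 1.459421) → end (x,ẋ)=(1.672687, 4.778340)

x = 1.6727, ẋ = 4.7783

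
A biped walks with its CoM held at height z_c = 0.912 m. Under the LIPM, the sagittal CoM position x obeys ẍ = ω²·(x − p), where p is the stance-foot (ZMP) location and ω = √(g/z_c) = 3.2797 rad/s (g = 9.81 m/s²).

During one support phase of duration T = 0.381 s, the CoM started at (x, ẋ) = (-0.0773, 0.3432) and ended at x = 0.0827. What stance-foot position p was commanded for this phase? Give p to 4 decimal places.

ωT = 3.2797·0.381 = 1.249566; cosh(ωT) = 1.887728, sinh(ωT) = 1.601099
x(T) = p + (x₀−p)·cosh(ωT) + (ẋ₀/ω)·sinh(ωT) ⇒ p·(1 − cosh) = x(T) − x₀·cosh − (ẋ₀/ω)·sinh
numerator   = 0.0827 − (-0.0773)·1.887728 − (0.3432/3.2797)·1.601099 = 0.061076
denominator = 1 − 1.887728 = -0.887728
p = 0.061076 / -0.887728 = -0.0688

p = -0.0688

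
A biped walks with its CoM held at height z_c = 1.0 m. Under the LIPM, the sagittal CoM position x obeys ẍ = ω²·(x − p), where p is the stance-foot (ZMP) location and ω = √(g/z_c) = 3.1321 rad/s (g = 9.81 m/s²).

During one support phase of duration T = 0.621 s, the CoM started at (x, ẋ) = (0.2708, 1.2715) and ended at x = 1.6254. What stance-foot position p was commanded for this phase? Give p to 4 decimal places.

p = 0.2848

ωT = 3.1321·0.621 = 1.945034; cosh(ωT) = 3.568426, sinh(ωT) = 3.425444
x(T) = p + (x₀−p)·cosh(ωT) + (ẋ₀/ω)·sinh(ωT) ⇒ p·(1 − cosh) = x(T) − x₀·cosh − (ẋ₀/ω)·sinh
numerator   = 1.6254 − (0.2708)·3.568426 − (1.2715/3.1321)·3.425444 = -0.731515
denominator = 1 − 3.568426 = -2.568426
p = -0.731515 / -2.568426 = 0.2848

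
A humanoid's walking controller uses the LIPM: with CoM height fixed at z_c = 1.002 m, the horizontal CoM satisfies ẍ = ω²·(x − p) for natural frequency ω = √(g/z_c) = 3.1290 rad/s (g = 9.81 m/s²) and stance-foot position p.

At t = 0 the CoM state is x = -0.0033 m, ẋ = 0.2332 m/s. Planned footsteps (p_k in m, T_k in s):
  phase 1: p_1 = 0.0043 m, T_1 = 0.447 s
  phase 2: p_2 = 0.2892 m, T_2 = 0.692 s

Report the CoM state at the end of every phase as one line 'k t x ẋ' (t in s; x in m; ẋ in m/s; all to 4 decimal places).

1 0.4470 0.1297 0.4558
2 1.1390 0.2113 -0.1342

phase 1: p=0.0043, T=0.447, ωT=1.398663, cosh=2.148354, sinh=1.901427; start (x,ẋ)=(-0.003300, 0.233200) → end (x,ẋ)=(0.129683, 0.455780)
phase 2: p=0.2892, T=0.692, ωT=2.165268, cosh=4.415828, sinh=4.301109; start (x,ẋ)=(0.129683, 0.455780) → end (x,ẋ)=(0.211314, -0.134160)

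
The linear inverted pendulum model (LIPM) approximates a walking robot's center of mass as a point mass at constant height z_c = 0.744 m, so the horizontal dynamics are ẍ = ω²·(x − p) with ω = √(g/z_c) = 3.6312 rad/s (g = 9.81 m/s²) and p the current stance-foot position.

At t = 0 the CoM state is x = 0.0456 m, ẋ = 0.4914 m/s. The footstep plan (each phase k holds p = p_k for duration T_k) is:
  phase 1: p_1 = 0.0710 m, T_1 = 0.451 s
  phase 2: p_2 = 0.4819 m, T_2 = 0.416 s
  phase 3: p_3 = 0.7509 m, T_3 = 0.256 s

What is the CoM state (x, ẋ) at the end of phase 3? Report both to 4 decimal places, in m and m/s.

phase 1: p=0.0710, T=0.451, ωT=1.637671, cosh=2.668805, sinh=2.474373; start (x,ẋ)=(0.045600, 0.491400) → end (x,ẋ)=(0.338062, 1.083233)
phase 2: p=0.4819, T=0.416, ωT=1.510579, cosh=2.375068, sinh=2.154286; start (x,ẋ)=(0.338062, 1.083233) → end (x,ẋ)=(0.782926, 1.447561)
phase 3: p=0.7509, T=0.256, ωT=0.929587, cosh=1.464090, sinh=1.069373; start (x,ẋ)=(0.782926, 1.447561) → end (x,ẋ)=(1.224090, 2.243722)

x = 1.2241, ẋ = 2.2437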